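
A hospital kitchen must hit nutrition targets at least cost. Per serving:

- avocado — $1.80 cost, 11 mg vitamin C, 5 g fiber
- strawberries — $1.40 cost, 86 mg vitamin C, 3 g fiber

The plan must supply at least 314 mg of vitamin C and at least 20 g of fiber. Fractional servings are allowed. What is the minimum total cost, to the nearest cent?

$8.29

avocado only: max(314/11, 20/5) = 28.55 servings → $51.38.
strawberries only: max(314/86, 20/3) = 6.667 servings → $9.33.
avocado + strawberries with both tight: 1.96 servings and 3.401 servings → $8.29.
The minimum over all feasible corners is $8.29.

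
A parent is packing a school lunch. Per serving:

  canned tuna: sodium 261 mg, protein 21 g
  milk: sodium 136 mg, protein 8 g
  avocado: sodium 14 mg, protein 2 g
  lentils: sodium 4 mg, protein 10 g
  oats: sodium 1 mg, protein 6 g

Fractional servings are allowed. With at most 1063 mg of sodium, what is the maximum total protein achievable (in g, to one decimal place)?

Protein per mg sodium: oats 6, lentils 2.5, avocado 0.1429, canned tuna 0.08046, milk 0.05882.
With no serving limits, spend the whole sodium allowance on oats: 1063 mg / 1 mg × 6 g = 6378.0 g.

6378.0 g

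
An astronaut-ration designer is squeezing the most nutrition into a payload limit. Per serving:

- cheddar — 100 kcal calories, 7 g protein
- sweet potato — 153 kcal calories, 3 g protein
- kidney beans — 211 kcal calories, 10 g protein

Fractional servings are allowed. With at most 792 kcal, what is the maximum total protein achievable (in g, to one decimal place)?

55.4 g

Protein per kcal: cheddar 0.07, kidney beans 0.04739, sweet potato 0.01961.
With no serving limits, spend the whole calories allowance on cheddar: 792 kcal / 100 kcal × 7 g = 55.4 g.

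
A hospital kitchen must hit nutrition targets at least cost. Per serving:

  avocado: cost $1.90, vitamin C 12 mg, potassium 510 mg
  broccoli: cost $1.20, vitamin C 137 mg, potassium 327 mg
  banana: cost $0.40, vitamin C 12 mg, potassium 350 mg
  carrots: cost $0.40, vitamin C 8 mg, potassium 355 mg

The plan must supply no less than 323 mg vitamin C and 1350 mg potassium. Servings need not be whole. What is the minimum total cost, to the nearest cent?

$3.36

With two linear requirements the optimum uses one or two foods; enumerate the corners.
avocado only: max(323/12, 1350/510) = 26.92 servings → $51.14.
broccoli only: max(323/137, 1350/327) = 4.128 servings → $4.95.
banana only: max(323/12, 1350/350) = 26.92 servings → $10.77.
carrots only: max(323/8, 1350/355) = 40.38 servings → $16.15.
avocado + broccoli with both tight: 1.203 servings and 2.252 servings → $4.99.
avocado + banana: intersection lies outside the first quadrant.
avocado + carrots: the both-tight solution has a negative serving — not a feasible corner.
broccoli + banana with both tight: 2.2 servings and 1.802 servings → $3.36.
broccoli + carrots with both tight: 2.257 servings and 1.724 servings → $3.40.
banana + carrots with both targets exact would need a negative amount; discard.
The minimum over all feasible corners is $3.36.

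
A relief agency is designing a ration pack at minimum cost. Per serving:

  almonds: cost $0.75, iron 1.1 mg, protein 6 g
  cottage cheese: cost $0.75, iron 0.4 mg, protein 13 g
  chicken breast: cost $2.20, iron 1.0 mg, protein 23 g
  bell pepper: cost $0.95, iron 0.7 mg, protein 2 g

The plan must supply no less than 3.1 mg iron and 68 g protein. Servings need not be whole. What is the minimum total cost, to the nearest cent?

$4.37

almonds only: max(3.1/1.1, 68/6) = 11.33 servings → $8.50.
cottage cheese only: max(3.1/0.4, 68/13) = 7.75 servings → $5.81.
chicken breast only: max(3.1/1.0, 68/23) = 3.1 servings → $6.82.
bell pepper only: max(3.1/0.7, 68/2) = 34 servings → $32.30.
almonds + cottage cheese with both tight: 1.101 servings and 4.723 servings → $4.37.
almonds + chicken breast with both tight: 0.171 servings and 2.912 servings → $6.53.
almonds + bell pepper: the both-tight solution has a negative serving — not a feasible corner.
cottage cheese + chicken breast with both targets exact would need a negative amount; discard.
cottage cheese + bell pepper with both tight: 4.988 servings and 1.578 servings → $5.24.
chicken breast + bell pepper with both tight: 2.936 servings and 0.234 servings → $6.68.
Cheapest feasible corner: $4.37.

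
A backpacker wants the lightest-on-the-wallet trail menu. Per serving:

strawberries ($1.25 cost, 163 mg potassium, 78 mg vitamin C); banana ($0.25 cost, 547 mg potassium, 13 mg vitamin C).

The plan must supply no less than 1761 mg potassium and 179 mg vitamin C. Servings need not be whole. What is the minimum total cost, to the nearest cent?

This is a tiny linear program; its minimum lies at a vertex of the feasible set. List the vertices and price them.
strawberries only: max(1761/163, 179/78) = 10.8 servings → $13.50.
banana only: max(1761/547, 179/13) = 13.77 servings → $3.44.
strawberries + banana with both tight: 1.85 servings and 2.668 servings → $2.98.
So the least-cost plan costs $2.98.

$2.98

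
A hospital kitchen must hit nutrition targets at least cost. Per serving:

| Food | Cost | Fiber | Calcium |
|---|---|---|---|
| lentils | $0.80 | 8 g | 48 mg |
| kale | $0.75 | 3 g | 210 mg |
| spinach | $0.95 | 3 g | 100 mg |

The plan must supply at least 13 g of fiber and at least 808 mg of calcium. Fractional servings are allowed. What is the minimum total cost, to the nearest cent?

Compare the cost at each extreme point of the feasible region.
lentils only: max(13/8, 808/48) = 16.83 servings → $13.47.
kale only: max(13/3, 808/210) = 4.333 servings → $3.25.
spinach only: max(13/3, 808/100) = 8.08 servings → $7.68.
lentils + kale with both tight: 0.1992 servings and 3.802 servings → $3.01.
lentils + spinach: the both-tight solution has a negative serving — not a feasible corner.
kale + spinach with both tight: 3.406 servings and 0.9273 servings → $3.44.
So the least-cost plan costs $3.01.

$3.01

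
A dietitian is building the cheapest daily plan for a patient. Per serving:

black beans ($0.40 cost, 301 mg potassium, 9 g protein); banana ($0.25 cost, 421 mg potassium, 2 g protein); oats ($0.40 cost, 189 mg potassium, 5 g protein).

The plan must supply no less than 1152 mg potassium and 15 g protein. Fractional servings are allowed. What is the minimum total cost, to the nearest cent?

The cheapest plan sits at a corner of the feasible region — with two constraints it uses at most two foods.
black beans only: max(1152/301, 15/9) = 3.827 servings → $1.53.
banana only: max(1152/421, 15/2) = 7.5 servings → $1.88.
oats only: max(1152/189, 15/5) = 6.095 servings → $2.44.
black beans + banana with both tight: 1.259 servings and 1.837 servings → $0.96.
black beans + oats with both targets exact would need a negative amount; discard.
banana + oats with both tight: 1.694 servings and 2.323 servings → $1.35.
The minimum over all feasible corners is $0.96.

$0.96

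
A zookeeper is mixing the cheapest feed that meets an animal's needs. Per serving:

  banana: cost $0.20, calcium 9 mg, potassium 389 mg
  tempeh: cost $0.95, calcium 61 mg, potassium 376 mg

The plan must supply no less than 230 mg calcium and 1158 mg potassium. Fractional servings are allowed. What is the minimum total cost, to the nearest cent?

Minimising a linear cost over {calcium ≥ 230, potassium ≥ 1158, servings ≥ 0} — the optimum is at a vertex, using one or two foods.
banana only: max(230/9, 1158/389) = 25.56 servings → $5.11.
tempeh only: max(230/61, 1158/376) = 3.77 servings → $3.58.
banana + tempeh with both targets exact would need a negative amount; discard.
The minimum over all feasible corners is $3.58.

$3.58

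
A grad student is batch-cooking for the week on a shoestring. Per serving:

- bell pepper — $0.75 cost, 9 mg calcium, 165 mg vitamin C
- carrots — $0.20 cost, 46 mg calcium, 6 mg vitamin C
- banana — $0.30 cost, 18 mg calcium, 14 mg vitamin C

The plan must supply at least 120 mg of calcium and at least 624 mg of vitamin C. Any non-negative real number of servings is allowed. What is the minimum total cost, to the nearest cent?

$3.16

An LP optimum is at a vertex; with two nutrient constraints at most two foods are used. Check each candidate.
bell pepper only: max(120/9, 624/165) = 13.33 servings → $10.00.
carrots only: max(120/46, 624/6) = 104 servings → $20.80.
banana only: max(120/18, 624/14) = 44.57 servings → $13.37.
bell pepper + carrots with both tight: 3.713 servings and 1.882 servings → $3.16.
bell pepper + banana with both tight: 3.359 servings and 4.987 servings → $4.02.
carrots + banana: the both-tight solution has a negative serving — not a feasible corner.
Cheapest feasible corner: $3.16.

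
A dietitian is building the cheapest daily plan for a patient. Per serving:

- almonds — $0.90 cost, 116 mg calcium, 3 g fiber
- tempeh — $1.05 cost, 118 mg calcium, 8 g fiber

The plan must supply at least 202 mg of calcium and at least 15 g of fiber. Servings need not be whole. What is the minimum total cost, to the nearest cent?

$1.97

The cheapest plan sits at a corner of the feasible region — with two constraints it uses at most two foods.
almonds only: max(202/116, 15/3) = 5 servings → $4.50.
tempeh only: max(202/118, 15/8) = 1.875 servings → $1.97.
almonds + tempeh: the both-tight solution has a negative serving — not a feasible corner.
So the least-cost plan costs $1.97.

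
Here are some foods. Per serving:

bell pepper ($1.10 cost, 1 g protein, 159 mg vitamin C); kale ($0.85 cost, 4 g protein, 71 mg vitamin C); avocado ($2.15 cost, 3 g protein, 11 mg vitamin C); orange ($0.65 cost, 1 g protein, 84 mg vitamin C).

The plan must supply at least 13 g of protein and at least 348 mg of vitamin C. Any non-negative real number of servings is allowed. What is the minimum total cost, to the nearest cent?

bell pepper only: max(13/1, 348/159) = 13 servings → $14.30.
kale only: max(13/4, 348/71) = 4.901 servings → $4.17.
avocado only: max(13/3, 348/11) = 31.64 servings → $68.02.
orange only: max(13/1, 348/84) = 13 servings → $8.45.
bell pepper + kale with both tight: 0.8301 servings and 3.042 servings → $3.50.
bell pepper + avocado with both tight: 1.933 servings and 3.689 servings → $10.06.
bell pepper + orange: the both-tight solution has a negative serving — not a feasible corner.
kale + avocado with both targets exact would need a negative amount; discard.
kale + orange with both tight: 2.808 servings and 1.77 servings → $3.54.
avocado + orange with both tight: 3.087 servings and 3.739 servings → $9.07.
So the least-cost plan costs $3.50.

$3.50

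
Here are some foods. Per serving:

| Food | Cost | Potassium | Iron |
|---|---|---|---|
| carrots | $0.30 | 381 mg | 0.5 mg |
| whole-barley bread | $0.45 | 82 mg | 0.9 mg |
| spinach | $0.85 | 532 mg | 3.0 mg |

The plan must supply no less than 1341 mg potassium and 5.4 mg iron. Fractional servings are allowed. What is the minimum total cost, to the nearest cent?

$1.74

This is a tiny linear program; its minimum lies at a vertex of the feasible set. List the vertices and price them.
carrots only: max(1341/381, 5.4/0.5) = 10.8 servings → $3.24.
whole-barley bread only: max(1341/82, 5.4/0.9) = 16.35 servings → $7.36.
spinach only: max(1341/532, 5.4/3.0) = 2.521 servings → $2.14.
carrots + whole-barley bread with both tight: 2.531 servings and 4.594 servings → $2.83.
carrots + spinach with both tight: 1.312 servings and 1.581 servings → $1.74.
whole-barley bread + spinach: intersection lies outside the first quadrant.
Cheapest feasible corner: $1.74.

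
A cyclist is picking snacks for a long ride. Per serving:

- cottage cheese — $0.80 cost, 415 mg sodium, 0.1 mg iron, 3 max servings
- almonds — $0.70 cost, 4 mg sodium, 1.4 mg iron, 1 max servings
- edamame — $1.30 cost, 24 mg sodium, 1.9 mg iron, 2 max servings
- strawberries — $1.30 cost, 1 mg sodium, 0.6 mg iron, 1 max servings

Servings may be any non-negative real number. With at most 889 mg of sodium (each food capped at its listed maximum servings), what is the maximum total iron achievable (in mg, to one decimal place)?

Iron per mg sodium: strawberries 0.6, almonds 0.35, edamame 0.07917, cottage cheese 0.000241.
Take 1 serving of strawberries: uses 1 mg sodium, +0.6 mg iron (running total 0.6 mg).
Take 1 serving of almonds: uses 4 mg sodium, +1.4 mg iron (running total 2.0 mg).
Take 2 servings of edamame: uses 48 mg sodium, +3.8 mg iron (running total 5.8 mg).
Take 2.014 servings of cottage cheese: uses 836 mg sodium, +0.2 mg iron (running total 6.0 mg).
Filling greedily by iron-per-mg sodium is optimal for one linear limit, giving 6.0 mg.

6.0 mg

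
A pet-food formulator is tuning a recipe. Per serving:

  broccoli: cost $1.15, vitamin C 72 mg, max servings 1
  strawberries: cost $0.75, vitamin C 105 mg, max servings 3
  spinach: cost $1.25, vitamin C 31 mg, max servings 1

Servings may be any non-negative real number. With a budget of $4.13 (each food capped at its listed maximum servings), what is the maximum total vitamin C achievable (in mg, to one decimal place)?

405.1 mg

Vitamin C per dollar: strawberries 140, broccoli 62.61, spinach 24.8.
Take 3 servings of strawberries: spends $2.25, +315.0 mg vitamin C (running total 315.0 mg).
Take 1 serving of broccoli: spends $1.15, +72.0 mg vitamin C (running total 387.0 mg).
Take 0.584 servings of spinach: spends $0.73, +18.1 mg vitamin C (running total 405.1 mg).
Filling greedily by vitamin C-per-dollar is optimal for one linear limit, giving 405.1 mg.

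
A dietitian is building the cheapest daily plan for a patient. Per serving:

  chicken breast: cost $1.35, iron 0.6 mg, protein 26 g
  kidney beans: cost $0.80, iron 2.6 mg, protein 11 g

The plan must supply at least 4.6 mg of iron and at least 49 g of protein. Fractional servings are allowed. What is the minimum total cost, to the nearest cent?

$2.88

A basic optimal solution has at most two foods positive. Try each food alone and each pair with both targets met exactly.
chicken breast only: max(4.6/0.6, 49/26) = 7.667 servings → $10.35.
kidney beans only: max(4.6/2.6, 49/11) = 4.455 servings → $3.56.
chicken breast + kidney beans with both tight: 1.259 servings and 1.479 servings → $2.88.
The minimum over all feasible corners is $2.88.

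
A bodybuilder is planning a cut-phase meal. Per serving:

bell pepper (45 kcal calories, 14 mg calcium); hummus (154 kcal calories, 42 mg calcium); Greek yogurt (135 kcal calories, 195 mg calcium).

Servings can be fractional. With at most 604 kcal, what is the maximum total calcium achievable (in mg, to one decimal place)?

Calcium per kcal: Greek yogurt 1.444, bell pepper 0.3111, hummus 0.2727.
With no serving limits, spend the whole calories allowance on Greek yogurt: 604 kcal / 135 kcal × 195 mg = 872.4 mg.

872.4 mg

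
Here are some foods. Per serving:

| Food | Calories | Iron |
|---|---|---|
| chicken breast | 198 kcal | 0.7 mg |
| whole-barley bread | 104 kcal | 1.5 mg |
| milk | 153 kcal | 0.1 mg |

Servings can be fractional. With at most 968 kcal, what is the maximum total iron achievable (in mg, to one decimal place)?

14.0 mg

Iron per kcal: whole-barley bread 0.01442, chicken breast 0.003535, milk 0.0006536.
With no serving limits, spend the whole calories allowance on whole-barley bread: 968 kcal / 104 kcal × 1.5 mg = 14.0 mg.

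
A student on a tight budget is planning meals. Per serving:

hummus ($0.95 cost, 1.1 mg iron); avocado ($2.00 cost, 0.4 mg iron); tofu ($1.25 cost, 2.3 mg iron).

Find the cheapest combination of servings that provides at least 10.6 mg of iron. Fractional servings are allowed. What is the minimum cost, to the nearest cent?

$5.76

Cost per mg of iron: tofu $0.5435, hummus $0.8636, avocado $5.0000.
With no serving limits, use only tofu: 10.6 mg / 2.3 mg = 4.609 servings × $1.25 = $5.76.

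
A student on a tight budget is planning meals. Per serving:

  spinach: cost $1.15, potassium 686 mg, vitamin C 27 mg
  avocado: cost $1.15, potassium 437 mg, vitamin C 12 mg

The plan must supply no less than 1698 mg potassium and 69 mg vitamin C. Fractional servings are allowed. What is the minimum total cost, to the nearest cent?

spinach only: max(1698/686, 69/27) = 2.556 servings → $2.94.
avocado only: max(1698/437, 69/12) = 5.75 servings → $6.61.
spinach + avocado: the both-tight solution has a negative serving — not a feasible corner.
Cheapest feasible corner: $2.94.

$2.94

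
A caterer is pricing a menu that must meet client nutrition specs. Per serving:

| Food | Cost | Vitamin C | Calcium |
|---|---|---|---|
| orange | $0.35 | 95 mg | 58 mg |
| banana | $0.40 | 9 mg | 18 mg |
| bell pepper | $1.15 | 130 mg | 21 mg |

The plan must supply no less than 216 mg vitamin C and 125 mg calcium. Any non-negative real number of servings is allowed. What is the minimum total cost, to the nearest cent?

This is a tiny linear program; its minimum lies at a vertex of the feasible set. List the vertices and price them.
orange only: max(216/95, 125/58) = 2.274 servings → $0.80.
banana only: max(216/9, 125/18) = 24 servings → $9.60.
bell pepper only: max(216/130, 125/21) = 5.952 servings → $6.85.
orange + banana with both targets exact would need a negative amount; discard.
orange + bell pepper with both tight: 2.113 servings and 0.1178 servings → $0.87.
banana + bell pepper with both tight: 5.446 servings and 1.285 servings → $3.66.
So the least-cost plan costs $0.80.

$0.80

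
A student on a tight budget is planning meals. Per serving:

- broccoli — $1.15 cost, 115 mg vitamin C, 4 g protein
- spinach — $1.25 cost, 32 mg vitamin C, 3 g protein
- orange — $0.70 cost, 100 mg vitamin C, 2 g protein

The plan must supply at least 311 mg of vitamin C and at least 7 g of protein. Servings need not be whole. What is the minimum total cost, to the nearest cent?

$2.34

broccoli only: max(311/115, 7/4) = 2.704 servings → $3.11.
spinach only: max(311/32, 7/3) = 9.719 servings → $12.15.
orange only: max(311/100, 7/2) = 3.5 servings → $2.45.
broccoli + spinach: the both-tight solution has a negative serving — not a feasible corner.
broccoli + orange with both tight: 0.4588 servings and 2.582 servings → $2.34.
spinach + orange with both tight: 0.3305 servings and 3.004 servings → $2.52.
The minimum over all feasible corners is $2.34.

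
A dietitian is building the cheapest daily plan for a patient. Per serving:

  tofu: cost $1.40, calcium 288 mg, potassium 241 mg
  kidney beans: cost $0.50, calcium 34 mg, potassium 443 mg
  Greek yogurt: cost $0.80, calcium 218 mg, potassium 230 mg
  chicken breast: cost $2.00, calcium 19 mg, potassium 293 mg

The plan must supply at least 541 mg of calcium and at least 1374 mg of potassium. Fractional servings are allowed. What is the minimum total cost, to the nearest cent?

$2.73

A basic optimal solution has at most two foods positive. Try each food alone and each pair with both targets met exactly.
tofu only: max(541/288, 1374/241) = 5.701 servings → $7.98.
kidney beans only: max(541/34, 1374/443) = 15.91 servings → $7.96.
Greek yogurt only: max(541/218, 1374/230) = 5.974 servings → $4.78.
chicken breast only: max(541/19, 1374/293) = 28.47 servings → $56.95.
tofu + kidney beans with both tight: 1.616 servings and 2.222 servings → $3.37.
tofu + Greek yogurt: the both-tight solution has a negative serving — not a feasible corner.
tofu + chicken breast with both tight: 1.659 servings and 3.325 servings → $8.97.
kidney beans + Greek yogurt with both tight: 1.973 servings and 2.174 servings → $2.73.
kidney beans + chicken breast: intersection lies outside the first quadrant.
Greek yogurt + chicken breast with both tight: 2.225 servings and 2.943 servings → $7.67.
So the least-cost plan costs $2.73.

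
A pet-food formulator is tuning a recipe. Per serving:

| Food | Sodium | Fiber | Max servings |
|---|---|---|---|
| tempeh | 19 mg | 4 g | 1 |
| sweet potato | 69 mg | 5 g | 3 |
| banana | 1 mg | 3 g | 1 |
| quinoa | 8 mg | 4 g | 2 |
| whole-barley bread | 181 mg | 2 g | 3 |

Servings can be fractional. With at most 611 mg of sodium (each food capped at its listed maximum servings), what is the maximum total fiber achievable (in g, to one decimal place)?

Fiber per mg sodium: banana 3, quinoa 0.5, tempeh 0.2105, sweet potato 0.07246, whole-barley bread 0.01105.
Take 1 serving of banana: uses 1 mg sodium, +3.0 g fiber (running total 3.0 g).
Take 2 servings of quinoa: uses 16 mg sodium, +8.0 g fiber (running total 11.0 g).
Take 1 serving of tempeh: uses 19 mg sodium, +4.0 g fiber (running total 15.0 g).
Take 3 servings of sweet potato: uses 207 mg sodium, +15.0 g fiber (running total 30.0 g).
Take 2.033 servings of whole-barley bread: uses 368 mg sodium, +4.1 g fiber (running total 34.1 g).
Greedy by best ratio exhausts the sodium allowance optimally: 34.1 g.

34.1 g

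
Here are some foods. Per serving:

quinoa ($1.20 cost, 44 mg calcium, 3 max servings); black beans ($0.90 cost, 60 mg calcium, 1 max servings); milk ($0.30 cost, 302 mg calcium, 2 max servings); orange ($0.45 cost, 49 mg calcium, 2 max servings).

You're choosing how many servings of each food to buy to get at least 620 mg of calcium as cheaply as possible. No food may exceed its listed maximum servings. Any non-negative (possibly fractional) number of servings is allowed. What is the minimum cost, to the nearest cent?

Cost per mg of calcium: milk $0.0010, orange $0.0092, black beans $0.0150, quinoa $0.0273.
Take 2 servings of milk: +604.0 mg calcium for $0.60 (total $0.60, still need 16.0 mg).
Take 0.3265 servings of orange: +16.0 mg calcium for $0.15 (total $0.75, still need 0.0 mg).
Greedy by cheapest-per-mg is optimal for a single linear constraint, so the minimum cost is $0.75.

$0.75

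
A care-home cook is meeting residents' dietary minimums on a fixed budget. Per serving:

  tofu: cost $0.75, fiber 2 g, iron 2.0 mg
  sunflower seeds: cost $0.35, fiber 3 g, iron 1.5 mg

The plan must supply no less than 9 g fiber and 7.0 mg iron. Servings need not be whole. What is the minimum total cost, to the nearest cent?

Compare the cost at each extreme point of the feasible region.
tofu only: max(9/2, 7.0/2.0) = 4.5 servings → $3.38.
sunflower seeds only: max(9/3, 7.0/1.5) = 4.667 servings → $1.63.
tofu + sunflower seeds with both tight: 2.5 servings and 1.333 servings → $2.34.
Cheapest feasible corner: $1.63.

$1.63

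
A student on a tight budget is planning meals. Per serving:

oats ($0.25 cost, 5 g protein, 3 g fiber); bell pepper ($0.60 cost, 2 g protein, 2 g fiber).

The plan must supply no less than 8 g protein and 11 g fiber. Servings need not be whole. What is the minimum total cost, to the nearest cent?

$0.92

A basic optimal solution has at most two foods positive. Try each food alone and each pair with both targets met exactly.
oats only: max(8/5, 11/3) = 3.667 servings → $0.92.
bell pepper only: max(8/2, 11/2) = 5.5 servings → $3.30.
oats + bell pepper: the both-tight solution has a negative serving — not a feasible corner.
Cheapest feasible corner: $0.92.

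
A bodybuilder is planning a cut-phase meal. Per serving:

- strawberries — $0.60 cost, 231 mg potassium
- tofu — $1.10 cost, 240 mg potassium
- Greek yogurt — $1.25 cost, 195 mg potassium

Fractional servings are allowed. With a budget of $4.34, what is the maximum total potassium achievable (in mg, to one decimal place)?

Potassium per dollar: strawberries 385, tofu 218.2, Greek yogurt 156.
With no serving limits, spend the whole cost allowance on strawberries: $4.34 / $0.60 × 231 mg = 1670.9 mg.

1670.9 mg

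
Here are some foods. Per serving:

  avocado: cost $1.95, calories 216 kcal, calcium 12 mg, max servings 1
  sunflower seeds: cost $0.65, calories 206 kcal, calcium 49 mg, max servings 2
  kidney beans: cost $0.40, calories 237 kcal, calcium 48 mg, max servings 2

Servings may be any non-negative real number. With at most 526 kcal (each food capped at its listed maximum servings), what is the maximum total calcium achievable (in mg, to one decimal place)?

Calcium per kcal: sunflower seeds 0.2379, kidney beans 0.2025, avocado 0.05556.
Take 2 servings of sunflower seeds: uses 412 kcal, +98.0 mg calcium (running total 98.0 mg).
Take 0.481 servings of kidney beans: uses 114 kcal, +23.1 mg calcium (running total 121.1 mg).
Filling greedily by calcium-per-kcal is optimal for one linear limit, giving 121.1 mg.

121.1 mg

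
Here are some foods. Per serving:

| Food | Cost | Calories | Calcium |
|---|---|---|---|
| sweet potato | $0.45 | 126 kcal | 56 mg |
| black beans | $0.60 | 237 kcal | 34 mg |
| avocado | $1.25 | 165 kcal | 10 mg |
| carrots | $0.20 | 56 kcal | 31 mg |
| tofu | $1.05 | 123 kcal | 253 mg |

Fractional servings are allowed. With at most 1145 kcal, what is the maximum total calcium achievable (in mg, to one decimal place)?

2355.2 mg

Calcium per kcal: tofu 2.057, carrots 0.5536, sweet potato 0.4444, black beans 0.1435, avocado 0.06061.
With no serving limits, spend the whole calories allowance on tofu: 1145 kcal / 123 kcal × 253 mg = 2355.2 mg.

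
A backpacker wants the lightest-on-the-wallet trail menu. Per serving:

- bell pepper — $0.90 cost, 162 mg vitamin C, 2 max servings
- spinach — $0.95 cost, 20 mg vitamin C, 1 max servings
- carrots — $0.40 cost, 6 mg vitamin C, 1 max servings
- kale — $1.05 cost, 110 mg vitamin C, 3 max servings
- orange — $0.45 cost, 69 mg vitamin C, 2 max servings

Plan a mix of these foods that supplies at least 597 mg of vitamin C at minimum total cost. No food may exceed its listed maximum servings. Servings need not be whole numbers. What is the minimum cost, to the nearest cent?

$3.99

Cost per mg of vitamin C: bell pepper $0.0056, orange $0.0065, kale $0.0095, spinach $0.0475, carrots $0.0667.
Take 2 servings of bell pepper: +324.0 mg vitamin C for $1.80 (total $1.80, still need 273.0 mg).
Take 2 servings of orange: +138.0 mg vitamin C for $0.90 (total $2.70, still need 135.0 mg).
Take 1.227 servings of kale: +135.0 mg vitamin C for $1.29 (total $3.99, still need 0.0 mg).
Filling from the cheapest source first is optimal under one linear minimum: $3.99.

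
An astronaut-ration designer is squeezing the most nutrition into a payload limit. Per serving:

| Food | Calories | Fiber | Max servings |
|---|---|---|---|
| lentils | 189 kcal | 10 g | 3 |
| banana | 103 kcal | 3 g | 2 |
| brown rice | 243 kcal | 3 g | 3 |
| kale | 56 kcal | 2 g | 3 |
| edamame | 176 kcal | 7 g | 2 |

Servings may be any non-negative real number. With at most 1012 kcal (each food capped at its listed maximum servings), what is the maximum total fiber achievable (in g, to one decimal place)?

Fiber per kcal: lentils 0.05291, edamame 0.03977, kale 0.03571, banana 0.02913, brown rice 0.01235.
Take 3 servings of lentils: uses 567 kcal, +30.0 g fiber (running total 30.0 g).
Take 2 servings of edamame: uses 352 kcal, +14.0 g fiber (running total 44.0 g).
Take 1.661 servings of kale: uses 93 kcal, +3.3 g fiber (running total 47.3 g).
Filling greedily by fiber-per-kcal is optimal for one linear limit, giving 47.3 g.

47.3 g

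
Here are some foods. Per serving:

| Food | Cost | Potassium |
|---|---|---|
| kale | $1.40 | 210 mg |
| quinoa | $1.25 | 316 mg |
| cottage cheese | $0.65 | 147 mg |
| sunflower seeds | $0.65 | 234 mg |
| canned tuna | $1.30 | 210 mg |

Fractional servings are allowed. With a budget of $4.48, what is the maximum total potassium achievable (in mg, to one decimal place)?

Potassium per dollar: sunflower seeds 360, quinoa 252.8, cottage cheese 226.2, canned tuna 161.5, kale 150.
With no serving limits, spend the whole cost allowance on sunflower seeds: $4.48 / $0.65 × 234 mg = 1612.8 mg.

1612.8 mg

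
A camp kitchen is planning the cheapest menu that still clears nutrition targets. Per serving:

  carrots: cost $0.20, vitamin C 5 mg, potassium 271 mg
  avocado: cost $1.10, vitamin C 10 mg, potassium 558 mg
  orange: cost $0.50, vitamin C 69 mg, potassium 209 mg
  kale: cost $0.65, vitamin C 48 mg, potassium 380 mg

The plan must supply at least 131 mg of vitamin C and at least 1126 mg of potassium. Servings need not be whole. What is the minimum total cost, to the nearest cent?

The cheapest plan sits at a corner of the feasible region — with two constraints it uses at most two foods.
carrots only: max(131/5, 1126/271) = 26.2 servings → $5.24.
avocado only: max(131/10, 1126/558) = 13.1 servings → $14.41.
orange only: max(131/69, 1126/209) = 5.388 servings → $2.69.
kale only: max(131/48, 1126/380) = 2.963 servings → $1.93.
carrots + avocado with both targets exact would need a negative amount; discard.
carrots + orange with both tight: 2.85 servings and 1.692 servings → $1.42.
carrots + kale with both tight: 0.3842 servings and 2.689 servings → $1.82.
avocado + orange with both tight: 1.382 servings and 1.698 servings → $2.37.
avocado + kale with both tight: 0.1857 servings and 2.69 servings → $1.95.
orange + kale with both targets exact would need a negative amount; discard.
So the least-cost plan costs $1.42.

$1.42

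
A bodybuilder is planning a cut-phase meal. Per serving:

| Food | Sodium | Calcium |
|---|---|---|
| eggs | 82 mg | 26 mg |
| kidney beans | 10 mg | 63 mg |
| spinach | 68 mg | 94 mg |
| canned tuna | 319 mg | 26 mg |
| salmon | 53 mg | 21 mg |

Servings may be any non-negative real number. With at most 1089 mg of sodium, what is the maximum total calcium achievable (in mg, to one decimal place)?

Calcium per mg sodium: kidney beans 6.3, spinach 1.382, salmon 0.3962, eggs 0.3171, canned tuna 0.0815.
With no serving limits, spend the whole sodium allowance on kidney beans: 1089 mg / 10 mg × 63 mg = 6860.7 mg.

6860.7 mg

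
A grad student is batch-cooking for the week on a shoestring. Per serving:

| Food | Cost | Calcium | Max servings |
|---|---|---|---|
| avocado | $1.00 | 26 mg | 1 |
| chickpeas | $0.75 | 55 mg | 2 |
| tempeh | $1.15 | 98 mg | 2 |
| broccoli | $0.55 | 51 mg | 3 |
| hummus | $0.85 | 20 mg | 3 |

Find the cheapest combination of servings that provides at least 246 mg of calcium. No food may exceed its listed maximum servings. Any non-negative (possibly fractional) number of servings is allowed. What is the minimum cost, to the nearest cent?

Cost per mg of calcium: broccoli $0.0108, tempeh $0.0117, chickpeas $0.0136, avocado $0.0385, hummus $0.0425.
Take 3 servings of broccoli: +153.0 mg calcium for $1.65 (total $1.65, still need 93.0 mg).
Take 0.949 servings of tempeh: +93.0 mg calcium for $1.09 (total $2.74, still need 0.0 mg).
Greedy by cheapest-per-mg is optimal for a single linear constraint, so the minimum cost is $2.74.

$2.74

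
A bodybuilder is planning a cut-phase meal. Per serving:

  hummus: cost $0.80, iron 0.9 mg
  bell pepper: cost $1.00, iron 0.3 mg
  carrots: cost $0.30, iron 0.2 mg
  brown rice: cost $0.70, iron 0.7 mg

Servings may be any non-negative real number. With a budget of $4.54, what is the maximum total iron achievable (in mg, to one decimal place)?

5.1 mg

Iron per dollar: hummus 1.125, brown rice 1, carrots 0.6667, bell pepper 0.3.
With no serving limits, spend the whole cost allowance on hummus: $4.54 / $0.80 × 0.9 mg = 5.1 mg.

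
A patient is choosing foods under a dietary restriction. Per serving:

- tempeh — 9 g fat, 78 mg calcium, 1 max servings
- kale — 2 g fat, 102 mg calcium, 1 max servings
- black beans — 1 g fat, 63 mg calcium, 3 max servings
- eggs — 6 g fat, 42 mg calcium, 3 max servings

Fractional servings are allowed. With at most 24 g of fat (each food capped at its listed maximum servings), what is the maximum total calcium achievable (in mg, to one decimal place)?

439.0 mg

Calcium per g fat: black beans 63, kale 51, tempeh 8.667, eggs 7.
Take 3 servings of black beans: uses 3 g fat, +189.0 mg calcium (running total 189.0 mg).
Take 1 serving of kale: uses 2 g fat, +102.0 mg calcium (running total 291.0 mg).
Take 1 serving of tempeh: uses 9 g fat, +78.0 mg calcium (running total 369.0 mg).
Take 1.667 servings of eggs: uses 10 g fat, +70.0 mg calcium (running total 439.0 mg).
Greedy by best ratio exhausts the fat allowance optimally: 439.0 mg.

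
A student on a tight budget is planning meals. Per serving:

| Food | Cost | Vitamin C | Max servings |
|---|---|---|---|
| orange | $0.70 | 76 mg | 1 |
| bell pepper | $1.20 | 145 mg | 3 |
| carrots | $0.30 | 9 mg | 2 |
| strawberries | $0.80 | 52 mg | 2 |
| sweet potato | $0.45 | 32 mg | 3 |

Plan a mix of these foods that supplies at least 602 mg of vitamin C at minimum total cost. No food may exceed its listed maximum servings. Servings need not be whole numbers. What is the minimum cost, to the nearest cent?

$5.58

Cost per mg of vitamin C: bell pepper $0.0083, orange $0.0092, sweet potato $0.0141, strawberries $0.0154, carrots $0.0333.
Take 3 servings of bell pepper: +435.0 mg vitamin C for $3.60 (total $3.60, still need 167.0 mg).
Take 1 serving of orange: +76.0 mg vitamin C for $0.70 (total $4.30, still need 91.0 mg).
Take 2.844 servings of sweet potato: +91.0 mg vitamin C for $1.28 (total $5.58, still need 0.0 mg).
Filling from the cheapest source first is optimal under one linear minimum: $5.58.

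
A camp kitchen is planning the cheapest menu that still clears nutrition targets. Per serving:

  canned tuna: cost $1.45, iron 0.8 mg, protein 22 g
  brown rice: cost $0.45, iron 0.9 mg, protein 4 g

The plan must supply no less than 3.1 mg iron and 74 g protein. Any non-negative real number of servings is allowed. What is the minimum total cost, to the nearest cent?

$4.98

For a min-cost LP with two ≥-constraints, a basic feasible solution has at most two positive variables.
canned tuna only: max(3.1/0.8, 74/22) = 3.875 servings → $5.62.
brown rice only: max(3.1/0.9, 74/4) = 18.5 servings → $8.32.
canned tuna + brown rice with both tight: 3.265 servings and 0.5422 servings → $4.98.
The minimum over all feasible corners is $4.98.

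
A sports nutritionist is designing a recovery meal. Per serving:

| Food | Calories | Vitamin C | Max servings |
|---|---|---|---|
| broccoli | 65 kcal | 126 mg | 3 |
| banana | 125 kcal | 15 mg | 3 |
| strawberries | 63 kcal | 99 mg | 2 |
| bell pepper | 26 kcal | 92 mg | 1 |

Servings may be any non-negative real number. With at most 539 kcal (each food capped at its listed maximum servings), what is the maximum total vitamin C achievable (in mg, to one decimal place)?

Vitamin C per kcal: bell pepper 3.538, broccoli 1.938, strawberries 1.571, banana 0.12.
Take 1 serving of bell pepper: uses 26 kcal, +92.0 mg vitamin C (running total 92.0 mg).
Take 3 servings of broccoli: uses 195 kcal, +378.0 mg vitamin C (running total 470.0 mg).
Take 2 servings of strawberries: uses 126 kcal, +198.0 mg vitamin C (running total 668.0 mg).
Take 1.536 servings of banana: uses 192 kcal, +23.0 mg vitamin C (running total 691.0 mg).
Greedy by best ratio exhausts the calories allowance optimally: 691.0 mg.

691.0 mg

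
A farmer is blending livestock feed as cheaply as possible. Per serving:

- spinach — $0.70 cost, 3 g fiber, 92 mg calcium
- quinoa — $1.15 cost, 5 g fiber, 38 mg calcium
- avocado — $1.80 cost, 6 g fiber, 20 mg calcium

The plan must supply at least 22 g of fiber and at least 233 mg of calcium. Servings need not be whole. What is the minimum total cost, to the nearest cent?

$5.07

At the optimum either one food covers both requirements or two foods hit both targets exactly; no other combination can be cheaper.
spinach only: max(22/3, 233/92) = 7.333 servings → $5.13.
quinoa only: max(22/5, 233/38) = 6.132 servings → $7.05.
avocado only: max(22/6, 233/20) = 11.65 servings → $20.97.
spinach + quinoa with both tight: 0.9509 servings and 3.829 servings → $5.07.
spinach + avocado with both tight: 1.947 servings and 2.693 servings → $6.21.
quinoa + avocado: intersection lies outside the first quadrant.
The minimum over all feasible corners is $5.07.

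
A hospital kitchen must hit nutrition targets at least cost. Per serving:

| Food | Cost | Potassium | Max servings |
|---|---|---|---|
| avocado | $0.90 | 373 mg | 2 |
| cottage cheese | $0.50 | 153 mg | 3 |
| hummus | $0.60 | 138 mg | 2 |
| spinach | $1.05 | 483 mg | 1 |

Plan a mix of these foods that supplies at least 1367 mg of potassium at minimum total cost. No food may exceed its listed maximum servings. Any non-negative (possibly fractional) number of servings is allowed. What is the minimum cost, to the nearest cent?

$3.30

Cost per mg of potassium: spinach $0.0022, avocado $0.0024, cottage cheese $0.0033, hummus $0.0043.
Take 1 serving of spinach: +483.0 mg potassium for $1.05 (total $1.05, still need 884.0 mg).
Take 2 servings of avocado: +746.0 mg potassium for $1.80 (total $2.85, still need 138.0 mg).
Take 0.902 servings of cottage cheese: +138.0 mg potassium for $0.45 (total $3.30, still need 0.0 mg).
Greedy by cheapest-per-mg is optimal for a single linear constraint, so the minimum cost is $3.30.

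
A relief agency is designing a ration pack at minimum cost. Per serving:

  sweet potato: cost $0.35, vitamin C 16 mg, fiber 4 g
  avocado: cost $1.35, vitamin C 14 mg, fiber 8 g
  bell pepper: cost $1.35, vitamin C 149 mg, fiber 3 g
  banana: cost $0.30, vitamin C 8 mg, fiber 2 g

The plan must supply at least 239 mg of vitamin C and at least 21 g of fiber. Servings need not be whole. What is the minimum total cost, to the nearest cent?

$3.07

A basic optimal solution has at most two foods positive. Try each food alone and each pair with both targets met exactly.
sweet potato only: max(239/16, 21/4) = 14.94 servings → $5.23.
avocado only: max(239/14, 21/8) = 17.07 servings → $23.05.
bell pepper only: max(239/149, 21/3) = 7 servings → $9.45.
banana only: max(239/8, 21/2) = 29.88 servings → $8.96.
sweet potato + avocado with both targets exact would need a negative amount; discard.
sweet potato + bell pepper with both tight: 4.401 servings and 1.131 servings → $3.07.
sweet potato + banana (both tight): parallel constraints — no distinct corner.
avocado + bell pepper with both tight: 2.097 servings and 1.407 servings → $4.73.
avocado + banana: the both-tight solution has a negative serving — not a feasible corner.
bell pepper + banana with both tight: 1.131 servings and 8.803 servings → $4.17.
The minimum over all feasible corners is $3.07.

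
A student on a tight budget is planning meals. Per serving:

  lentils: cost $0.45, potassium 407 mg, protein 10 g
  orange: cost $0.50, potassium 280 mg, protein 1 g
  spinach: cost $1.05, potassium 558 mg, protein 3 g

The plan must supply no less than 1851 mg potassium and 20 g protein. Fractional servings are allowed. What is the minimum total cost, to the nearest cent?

This is a tiny linear program; its minimum lies at a vertex of the feasible set. List the vertices and price them.
lentils only: max(1851/407, 20/10) = 4.548 servings → $2.05.
orange only: max(1851/280, 20/1) = 20 servings → $10.00.
spinach only: max(1851/558, 20/3) = 6.667 servings → $7.00.
lentils + orange with both tight: 1.567 servings and 4.333 servings → $2.87.
lentils + spinach with both tight: 1.286 servings and 2.379 servings → $3.08.
orange + spinach: intersection lies outside the first quadrant.
The minimum over all feasible corners is $2.05.

$2.05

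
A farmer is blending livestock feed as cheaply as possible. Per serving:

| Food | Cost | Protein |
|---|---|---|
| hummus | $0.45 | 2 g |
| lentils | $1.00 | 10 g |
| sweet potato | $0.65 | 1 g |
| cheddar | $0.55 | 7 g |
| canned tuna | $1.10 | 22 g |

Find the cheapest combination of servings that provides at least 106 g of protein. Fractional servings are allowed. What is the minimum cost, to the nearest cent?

$5.30

Cost per g of protein: canned tuna $0.0500, cheddar $0.0786, lentils $0.1000, hummus $0.2250, sweet potato $0.6500.
With no serving limits, use only canned tuna: 106 g / 22 g = 4.818 servings × $1.10 = $5.30.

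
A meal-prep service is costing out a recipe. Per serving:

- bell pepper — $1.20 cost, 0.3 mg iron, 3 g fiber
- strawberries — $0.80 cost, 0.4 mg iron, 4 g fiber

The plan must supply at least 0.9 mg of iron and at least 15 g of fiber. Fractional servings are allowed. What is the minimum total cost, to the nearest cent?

$3.00

Two binding constraints pin down two serving amounts, so the optimal mix uses at most two foods. The candidates are each food alone (scaled to the tighter of iron/fiber) and each pair with both constraints tight.
bell pepper only: max(0.9/0.3, 15/3) = 5 servings → $6.00.
strawberries only: max(0.9/0.4, 15/4) = 3.75 servings → $3.00.
bell pepper + strawberries (both tight): parallel constraints — no distinct corner.
The minimum over all feasible corners is $3.00.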